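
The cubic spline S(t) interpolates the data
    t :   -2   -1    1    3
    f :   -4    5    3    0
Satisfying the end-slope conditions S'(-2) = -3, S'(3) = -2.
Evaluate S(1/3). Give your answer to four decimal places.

6.1820

Let σ_i = S''(x_i). Step sizes h_i = 1, 2, 2; slopes of the chords Δ_i = (y_(i+1) - y_i)/h_i = 9, -1, -3/2.
  1·σ_0 + 6·σ_1 + 2·σ_2 = 6(Δ_1 - Δ_0) = -60
  2·σ_1 + 8·σ_2 + 2·σ_3 = 6(Δ_2 - Δ_1) = -3
Clamped end conditions give two more equations: 2h_0·σ_0 + h_0·σ_1 = 6(Δ_0 - S'(-2)) = 72 and h_2·σ_2 + 2h_2·σ_3 = 6(S'(3) - Δ_2) = -3.
Forward elimination and back-substitution give σ_0 = 1051/23, σ_1 = -446/23, σ_2 = 245/46, σ_3 = -157/46.
On [-1, 1], S(t) = 5 + 467/46·(t + 1) - 223/23·(t + 1)² + 379/184·(t + 1)³.
With (t + 1) = 4/3: S(1/3) = 3839/621.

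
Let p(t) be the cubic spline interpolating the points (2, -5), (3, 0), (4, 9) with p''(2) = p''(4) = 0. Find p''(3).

Write M_i for p''(x_i). With h_i = 1, 1 and divided differences Δ_i = 5, 9, the continuity of p' gives the tridiagonal system
  1·M_0 + 4·M_1 + 1·M_2 = 6(Δ_1 - Δ_0) = 24
Natural end conditions: M_0 = M_2 = 0.
Solving: M_0 = 0, M_1 = 6, M_2 = 0.

6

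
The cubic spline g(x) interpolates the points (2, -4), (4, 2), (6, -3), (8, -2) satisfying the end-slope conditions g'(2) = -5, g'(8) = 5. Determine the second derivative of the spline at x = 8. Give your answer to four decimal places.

Write σ_i for g''(x_i). With h_i = 2, 2, 2 and divided differences Δ_i = 3, -5/2, 1/2, the continuity of g' gives the tridiagonal system
  2·σ_0 + 8·σ_1 + 2·σ_2 = 6(Δ_1 - Δ_0) = -33
  2·σ_1 + 8·σ_2 + 2·σ_3 = 6(Δ_2 - Δ_1) = 18
Clamped end conditions give two more equations: 2h_0·σ_0 + h_0·σ_1 = 6(Δ_0 - g'(2)) = 48 and h_2·σ_2 + 2h_2·σ_3 = 6(g'(8) - Δ_2) = 27.
Hence σ_0 = 248/15, σ_1 = -136/15, σ_2 = 97/30, σ_3 = 77/15.

5.1333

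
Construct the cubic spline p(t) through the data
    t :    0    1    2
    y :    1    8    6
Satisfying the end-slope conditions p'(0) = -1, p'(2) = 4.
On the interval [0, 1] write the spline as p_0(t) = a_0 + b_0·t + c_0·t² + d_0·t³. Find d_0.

-12

With m_i denoting the second derivative at x_i, h_i = 1, 1, and Δ_i = (y_(i+1) − y_i)/h_i = 7, -2:
  1·m_0 + 4·m_1 + 1·m_2 = 6(Δ_1 - Δ_0) = -54
Clamped end conditions give two more equations: 2h_0·m_0 + h_0·m_1 = 6(Δ_0 - p'(0)) = 48 and h_1·m_1 + 2h_1·m_2 = 6(p'(2) - Δ_1) = 36.
Solving the tridiagonal system: m_0 = 40, m_1 = -32, m_2 = 34.
On [0, 1], with p_0(t) = a_0 + b_0·t + c_0·t² + d_0·t³: c_0 = m_0/2 = 20, d_0 = (m_1 - m_0)/(6h_0) = -12, b_0 = Δ_0 - h_0(2m_0 + m_1)/6 = -1.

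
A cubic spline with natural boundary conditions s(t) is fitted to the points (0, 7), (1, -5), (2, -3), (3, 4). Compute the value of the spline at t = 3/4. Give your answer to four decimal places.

Let M_i = s''(x_i). Step sizes h_i = 1, 1, 1; slopes of the chords Δ_i = (y_(i+1) - y_i)/h_i = -12, 2, 7.
  1·M_0 + 4·M_1 + 1·M_2 = 6(Δ_1 - Δ_0) = 84
  1·M_1 + 4·M_2 + 1·M_3 = 6(Δ_2 - Δ_1) = 30
Natural end conditions: M_0 = M_3 = 0.
Forward elimination and back-substitution give M_0 = 0, M_1 = 102/5, M_2 = 12/5, M_3 = 0.
On [0, 1], s(t) = 7 - 77/5·t + 0·t² + 17/5·t³.
With t = 3/4: s(3/4) = -997/320.

-3.1156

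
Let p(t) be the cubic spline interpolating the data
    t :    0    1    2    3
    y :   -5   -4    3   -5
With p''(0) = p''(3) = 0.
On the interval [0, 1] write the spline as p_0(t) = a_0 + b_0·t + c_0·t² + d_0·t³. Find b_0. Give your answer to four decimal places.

Let M_i = p''(x_i). Step sizes h_i = 1, 1, 1; slopes of the chords Δ_i = (y_(i+1) - y_i)/h_i = 1, 7, -8.
  1·M_0 + 4·M_1 + 1·M_2 = 6(Δ_1 - Δ_0) = 36
  1·M_1 + 4·M_2 + 1·M_3 = 6(Δ_2 - Δ_1) = -90
Natural end conditions: M_0 = M_3 = 0.
Solving the tridiagonal system: M_0 = 0, M_1 = 78/5, M_2 = -132/5, M_3 = 0.
On [0, 1], with p_0(t) = a_0 + b_0·t + c_0·t² + d_0·t³: c_0 = M_0/2 = 0, d_0 = (M_1 - M_0)/(6h_0) = 13/5, b_0 = Δ_0 - h_0(2M_0 + M_1)/6 = -8/5.

-1.6000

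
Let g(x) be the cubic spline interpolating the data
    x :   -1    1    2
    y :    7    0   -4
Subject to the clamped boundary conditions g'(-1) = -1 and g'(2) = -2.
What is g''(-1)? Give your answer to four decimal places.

-3.5833

Put m_i = g'' at the i-th knot. Here h = (2, 1) and Δ = (-7/2, -4), so the interior equations h_(i-1)·m_(i-1) + 2(h_(i-1)+h_i)·m_i + h_i·m_(i+1) = 6(Δ_i − Δ_(i-1)) read
  2·m_0 + 6·m_1 + 1·m_2 = 6(Δ_1 - Δ_0) = -3
Clamped end conditions give two more equations: 2h_0·m_0 + h_0·m_1 = 6(Δ_0 - g'(-1)) = -15 and h_1·m_1 + 2h_1·m_2 = 6(g'(2) - Δ_1) = 12.
Hence m_0 = -43/12, m_1 = -1/3, m_2 = 37/6.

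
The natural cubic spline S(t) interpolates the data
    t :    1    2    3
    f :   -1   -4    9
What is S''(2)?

24

Let M_i = S''(x_i). Step sizes h_i = 1, 1; slopes of the chords Δ_i = (y_(i+1) - y_i)/h_i = -3, 13.
  1·M_0 + 4·M_1 + 1·M_2 = 6(Δ_1 - Δ_0) = 96
Natural end conditions: M_0 = M_2 = 0.
Forward elimination and back-substitution give M_0 = 0, M_1 = 24, M_2 = 0.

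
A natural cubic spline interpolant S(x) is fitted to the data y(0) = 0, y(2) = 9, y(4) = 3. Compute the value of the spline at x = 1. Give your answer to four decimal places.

Let m_i = S''(x_i). Step sizes h_i = 2, 2; slopes of the chords Δ_i = (y_(i+1) - y_i)/h_i = 9/2, -3.
  2·m_0 + 8·m_1 + 2·m_2 = 6(Δ_1 - Δ_0) = -45
Natural end conditions: m_0 = m_2 = 0.
Solving the tridiagonal system: m_0 = 0, m_1 = -45/8, m_2 = 0.
On [0, 2], S(x) = 0 + 51/8·x + 0·x² - 15/32·x³.
With x = 1: S(1) = 189/32.

5.9063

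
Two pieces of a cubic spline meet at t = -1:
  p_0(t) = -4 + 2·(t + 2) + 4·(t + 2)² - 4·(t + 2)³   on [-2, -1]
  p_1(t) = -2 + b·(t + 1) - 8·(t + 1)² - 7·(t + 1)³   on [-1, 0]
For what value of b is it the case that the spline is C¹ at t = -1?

-2

p_0'(t) = 2 + 8·(t + 2) - 12·(t + 2)², so p_0'(-1) = -2. On the right, p_1'(-1) = b, so b = -2.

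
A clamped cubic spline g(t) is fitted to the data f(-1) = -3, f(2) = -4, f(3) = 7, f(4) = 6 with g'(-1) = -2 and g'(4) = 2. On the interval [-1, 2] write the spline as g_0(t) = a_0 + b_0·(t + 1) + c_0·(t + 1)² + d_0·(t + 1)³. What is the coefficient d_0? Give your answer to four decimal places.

Put m_i = g'' at the i-th knot. Here h = (3, 1, 1) and Δ = (-1/3, 11, -1), so the interior equations h_(i-1)·m_(i-1) + 2(h_(i-1)+h_i)·m_i + h_i·m_(i+1) = 6(Δ_i − Δ_(i-1)) read
  3·m_0 + 8·m_1 + 1·m_2 = 6(Δ_1 - Δ_0) = 68
  1·m_1 + 4·m_2 + 1·m_3 = 6(Δ_2 - Δ_1) = -72
Clamped end conditions give two more equations: 2h_0·m_0 + h_0·m_1 = 6(Δ_0 - g'(-1)) = 10 and h_2·m_2 + 2h_2·m_3 = 6(g'(4) - Δ_2) = 18.
Solving the tridiagonal system: m_0 = -458/87, m_1 = 402/29, m_2 = -786/29, m_3 = 654/29.
On [-1, 2], with g_0(t) = a_0 + b_0·(t + 1) + c_0·(t + 1)² + d_0·(t + 1)³: c_0 = m_0/2 = -229/87, d_0 = (m_1 - m_0)/(6h_0) = 832/783, b_0 = Δ_0 - h_0(2m_0 + m_1)/6 = -2.

1.0626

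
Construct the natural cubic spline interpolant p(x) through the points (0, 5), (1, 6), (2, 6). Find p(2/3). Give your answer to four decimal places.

5.7593

With m_i denoting the second derivative at x_i, h_i = 1, 1, and Δ_i = (y_(i+1) − y_i)/h_i = 1, 0:
  1·m_0 + 4·m_1 + 1·m_2 = 6(Δ_1 - Δ_0) = -6
Natural end conditions: m_0 = m_2 = 0.
Solving: m_0 = 0, m_1 = -3/2, m_2 = 0.
On [0, 1], p(x) = 5 + 5/4·x + 0·x² - 1/4·x³.
With x = 2/3: p(2/3) = 311/54.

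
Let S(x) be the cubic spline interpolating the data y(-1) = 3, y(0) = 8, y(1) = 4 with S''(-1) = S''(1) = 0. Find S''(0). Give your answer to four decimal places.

-13.5000

With M_i denoting the second derivative at x_i, h_i = 1, 1, and Δ_i = (y_(i+1) − y_i)/h_i = 5, -4:
  1·M_0 + 4·M_1 + 1·M_2 = 6(Δ_1 - Δ_0) = -54
Natural end conditions: M_0 = M_2 = 0.
Solving: M_0 = 0, M_1 = -27/2, M_2 = 0.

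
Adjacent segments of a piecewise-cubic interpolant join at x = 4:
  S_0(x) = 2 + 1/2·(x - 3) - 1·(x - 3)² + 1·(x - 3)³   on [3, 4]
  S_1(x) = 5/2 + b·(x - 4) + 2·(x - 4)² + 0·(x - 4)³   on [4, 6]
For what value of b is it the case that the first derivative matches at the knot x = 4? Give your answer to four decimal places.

1.5000

S_0'(x) = 1/2 - 2·(x - 3) + 3·(x - 3)², so S_0'(4) = 3/2. On the right, S_1'(4) = b, so b = 3/2.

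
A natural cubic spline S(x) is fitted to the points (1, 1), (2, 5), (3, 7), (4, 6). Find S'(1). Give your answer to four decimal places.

With m_i denoting the second derivative at x_i, h_i = 1, 1, 1, and Δ_i = (y_(i+1) − y_i)/h_i = 4, 2, -1:
  1·m_0 + 4·m_1 + 1·m_2 = 6(Δ_1 - Δ_0) = -12
  1·m_1 + 4·m_2 + 1·m_3 = 6(Δ_2 - Δ_1) = -18
Natural end conditions: m_0 = m_3 = 0.
Solving: m_0 = 0, m_1 = -2, m_2 = -4, m_3 = 0.
On [1, 2], S'(x) = b_0 + 2c_0·(x - 1) + 3d_0·(x - 1)² with b_0 = Δ_0 - h_0(2m_0 + m_1)/6 = 13/3, c_0 = m_0/2 = 0, d_0 = (m_1 - m_0)/(6h_0) = -1/3. So S'(1) = 13/3.

4.3333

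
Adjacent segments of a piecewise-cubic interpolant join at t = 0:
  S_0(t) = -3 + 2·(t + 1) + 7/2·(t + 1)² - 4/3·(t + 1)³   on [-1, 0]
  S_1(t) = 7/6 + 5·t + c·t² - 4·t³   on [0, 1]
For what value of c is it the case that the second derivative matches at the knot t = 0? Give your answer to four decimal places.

S_0''(t) = 7 - 8·(t + 1), so S_0''(0) = -1. On the right, S_1''(0) = 2c, so c = -1/2.

-0.5000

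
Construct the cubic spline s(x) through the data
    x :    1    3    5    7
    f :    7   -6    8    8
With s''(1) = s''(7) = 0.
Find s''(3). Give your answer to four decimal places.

12.2000

Write M_i for s''(x_i). With h_i = 2, 2, 2 and divided differences Δ_i = -13/2, 7, 0, the continuity of s' gives the tridiagonal system
  2·M_0 + 8·M_1 + 2·M_2 = 6(Δ_1 - Δ_0) = 81
  2·M_1 + 8·M_2 + 2·M_3 = 6(Δ_2 - Δ_1) = -42
Natural end conditions: M_0 = M_3 = 0.
Forward elimination and back-substitution give M_0 = 0, M_1 = 61/5, M_2 = -83/10, M_3 = 0.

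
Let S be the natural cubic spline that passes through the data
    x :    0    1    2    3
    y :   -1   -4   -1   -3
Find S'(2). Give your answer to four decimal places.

1.4667

Write m_i for S''(x_i). With h_i = 1, 1, 1 and divided differences Δ_i = -3, 3, -2, the continuity of S' gives the tridiagonal system
  1·m_0 + 4·m_1 + 1·m_2 = 6(Δ_1 - Δ_0) = 36
  1·m_1 + 4·m_2 + 1·m_3 = 6(Δ_2 - Δ_1) = -30
Natural end conditions: m_0 = m_3 = 0.
Solving the tridiagonal system: m_0 = 0, m_1 = 58/5, m_2 = -52/5, m_3 = 0.
On [2, 3], S'(x) = b_2 + 2c_2·(x - 2) + 3d_2·(x - 2)² with b_2 = Δ_2 - h_2(2m_2 + m_3)/6 = 22/15, c_2 = m_2/2 = -26/5, d_2 = (m_3 - m_2)/(6h_2) = 26/15. So S'(2) = 22/15.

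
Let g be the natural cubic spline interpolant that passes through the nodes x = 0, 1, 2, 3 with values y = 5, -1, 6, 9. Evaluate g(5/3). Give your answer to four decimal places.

Write M_i for g''(x_i). With h_i = 1, 1, 1 and divided differences Δ_i = -6, 7, 3, the continuity of g' gives the tridiagonal system
  1·M_0 + 4·M_1 + 1·M_2 = 6(Δ_1 - Δ_0) = 78
  1·M_1 + 4·M_2 + 1·M_3 = 6(Δ_2 - Δ_1) = -24
Natural end conditions: M_0 = M_3 = 0.
Solving the tridiagonal system: M_0 = 0, M_1 = 112/5, M_2 = -58/5, M_3 = 0.
On [1, 2], g(x) = -1 + 22/15·(x - 1) + 56/5·(x - 1)² - 17/3·(x - 1)³.
With (x - 1) = 2/3: g(5/3) = 1327/405.

3.2765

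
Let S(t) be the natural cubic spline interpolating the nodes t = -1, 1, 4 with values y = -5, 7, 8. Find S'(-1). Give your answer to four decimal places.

7.1333

Put σ_i = S'' at the i-th knot. Here h = (2, 3) and Δ = (6, 1/3), so the interior equations h_(i-1)·σ_(i-1) + 2(h_(i-1)+h_i)·σ_i + h_i·σ_(i+1) = 6(Δ_i − Δ_(i-1)) read
  2·σ_0 + 10·σ_1 + 3·σ_2 = 6(Δ_1 - Δ_0) = -34
Natural end conditions: σ_0 = σ_2 = 0.
Hence σ_0 = 0, σ_1 = -17/5, σ_2 = 0.
On [-1, 1], S'(t) = b_0 + 2c_0·(t + 1) + 3d_0·(t + 1)² with b_0 = Δ_0 - h_0(2σ_0 + σ_1)/6 = 107/15, c_0 = σ_0/2 = 0, d_0 = (σ_1 - σ_0)/(6h_0) = -17/60. So S'(-1) = 107/15.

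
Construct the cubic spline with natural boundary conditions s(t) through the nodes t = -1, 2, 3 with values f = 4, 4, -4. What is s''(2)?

-6

Let M_i = s''(x_i). Step sizes h_i = 3, 1; slopes of the chords Δ_i = (y_(i+1) - y_i)/h_i = 0, -8.
  3·M_0 + 8·M_1 + 1·M_2 = 6(Δ_1 - Δ_0) = -48
Natural end conditions: M_0 = M_2 = 0.
Forward elimination and back-substitution give M_0 = 0, M_1 = -6, M_2 = 0.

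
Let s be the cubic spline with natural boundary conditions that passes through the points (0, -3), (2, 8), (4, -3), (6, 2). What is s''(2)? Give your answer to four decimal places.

-10.4000

Write M_i for s''(x_i). With h_i = 2, 2, 2 and divided differences Δ_i = 11/2, -11/2, 5/2, the continuity of s' gives the tridiagonal system
  2·M_0 + 8·M_1 + 2·M_2 = 6(Δ_1 - Δ_0) = -66
  2·M_1 + 8·M_2 + 2·M_3 = 6(Δ_2 - Δ_1) = 48
Natural end conditions: M_0 = M_3 = 0.
Solving the tridiagonal system: M_0 = 0, M_1 = -52/5, M_2 = 43/5, M_3 = 0.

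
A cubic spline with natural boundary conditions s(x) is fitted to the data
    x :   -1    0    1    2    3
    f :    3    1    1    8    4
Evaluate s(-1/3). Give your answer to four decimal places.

Let M_i = s''(x_i). Step sizes h_i = 1, 1, 1, 1; slopes of the chords Δ_i = (y_(i+1) - y_i)/h_i = -2, 0, 7, -4.
  1·M_0 + 4·M_1 + 1·M_2 = 6(Δ_1 - Δ_0) = 12
  1·M_1 + 4·M_2 + 1·M_3 = 6(Δ_2 - Δ_1) = 42
  1·M_2 + 4·M_3 + 1·M_4 = 6(Δ_3 - Δ_2) = -66
Natural end conditions: M_0 = M_4 = 0.
Hence M_0 = 0, M_1 = -27/28, M_2 = 111/7, M_3 = -573/28, M_4 = 0.
On [-1, 0], s(x) = 3 - 103/56·(x + 1) + 0·(x + 1)² - 9/56·(x + 1)³.
With (x + 1) = 2/3: s(-1/3) = 145/84.

1.7262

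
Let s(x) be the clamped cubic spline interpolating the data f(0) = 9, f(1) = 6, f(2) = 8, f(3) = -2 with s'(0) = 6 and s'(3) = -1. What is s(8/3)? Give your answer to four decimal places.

0.3309

Write m_i for s''(x_i). With h_i = 1, 1, 1 and divided differences Δ_i = -3, 2, -10, the continuity of s' gives the tridiagonal system
  1·m_0 + 4·m_1 + 1·m_2 = 6(Δ_1 - Δ_0) = 30
  1·m_1 + 4·m_2 + 1·m_3 = 6(Δ_2 - Δ_1) = -72
Clamped end conditions give two more equations: 2h_0·m_0 + h_0·m_1 = 6(Δ_0 - s'(0)) = -54 and h_2·m_2 + 2h_2·m_3 = 6(s'(3) - Δ_2) = 54.
Forward elimination and back-substitution give m_0 = -604/15, m_1 = 398/15, m_2 = -538/15, m_3 = 674/15.
On [2, 3], s(x) = 8 - 83/15·(x - 2) - 269/15·(x - 2)² + 202/15·(x - 2)³.
With (x - 2) = 2/3: s(8/3) = 134/405.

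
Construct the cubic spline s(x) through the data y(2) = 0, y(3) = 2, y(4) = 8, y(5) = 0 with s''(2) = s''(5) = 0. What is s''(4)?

-24

Write M_i for s''(x_i). With h_i = 1, 1, 1 and divided differences Δ_i = 2, 6, -8, the continuity of s' gives the tridiagonal system
  1·M_0 + 4·M_1 + 1·M_2 = 6(Δ_1 - Δ_0) = 24
  1·M_1 + 4·M_2 + 1·M_3 = 6(Δ_2 - Δ_1) = -84
Natural end conditions: M_0 = M_3 = 0.
Solving the tridiagonal system: M_0 = 0, M_1 = 12, M_2 = -24, M_3 = 0.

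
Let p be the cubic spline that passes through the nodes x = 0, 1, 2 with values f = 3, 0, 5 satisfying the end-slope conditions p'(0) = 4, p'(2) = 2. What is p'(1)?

Let σ_i = p''(x_i). Step sizes h_i = 1, 1; slopes of the chords Δ_i = (y_(i+1) - y_i)/h_i = -3, 5.
  1·σ_0 + 4·σ_1 + 1·σ_2 = 6(Δ_1 - Δ_0) = 48
Clamped end conditions give two more equations: 2h_0·σ_0 + h_0·σ_1 = 6(Δ_0 - p'(0)) = -42 and h_1·σ_1 + 2h_1·σ_2 = 6(p'(2) - Δ_1) = -18.
Forward elimination and back-substitution give σ_0 = -34, σ_1 = 26, σ_2 = -22.
On [1, 2], p'(x) = b_1 + 2c_1·(x - 1) + 3d_1·(x - 1)² with b_1 = Δ_1 - h_1(2σ_1 + σ_2)/6 = 0, c_1 = σ_1/2 = 13, d_1 = (σ_2 - σ_1)/(6h_1) = -8. So p'(1) = 0.

0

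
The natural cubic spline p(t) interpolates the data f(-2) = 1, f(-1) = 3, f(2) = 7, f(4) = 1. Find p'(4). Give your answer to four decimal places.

-3.9202

Let m_i = p''(x_i). Step sizes h_i = 1, 3, 2; slopes of the chords Δ_i = (y_(i+1) - y_i)/h_i = 2, 4/3, -3.
  1·m_0 + 8·m_1 + 3·m_2 = 6(Δ_1 - Δ_0) = -4
  3·m_1 + 10·m_2 + 2·m_3 = 6(Δ_2 - Δ_1) = -26
Natural end conditions: m_0 = m_3 = 0.
Hence m_0 = 0, m_1 = 38/71, m_2 = -196/71, m_3 = 0.
On [2, 4], p'(t) = b_2 + 2c_2·(t - 2) + 3d_2·(t - 2)² with b_2 = Δ_2 - h_2(2m_2 + m_3)/6 = -247/213, c_2 = m_2/2 = -98/71, d_2 = (m_3 - m_2)/(6h_2) = 49/213. So p'(4) = -835/213.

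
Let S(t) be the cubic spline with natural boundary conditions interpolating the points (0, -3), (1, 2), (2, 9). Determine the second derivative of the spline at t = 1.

3

With M_i denoting the second derivative at x_i, h_i = 1, 1, and Δ_i = (y_(i+1) − y_i)/h_i = 5, 7:
  1·M_0 + 4·M_1 + 1·M_2 = 6(Δ_1 - Δ_0) = 12
Natural end conditions: M_0 = M_2 = 0.
Solving the tridiagonal system: M_0 = 0, M_1 = 3, M_2 = 0.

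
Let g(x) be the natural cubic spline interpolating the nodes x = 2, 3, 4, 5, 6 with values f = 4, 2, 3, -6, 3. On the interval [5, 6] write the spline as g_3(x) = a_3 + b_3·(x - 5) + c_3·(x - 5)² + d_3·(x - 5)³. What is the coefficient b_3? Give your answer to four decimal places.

With m_i denoting the second derivative at x_i, h_i = 1, 1, 1, 1, and Δ_i = (y_(i+1) − y_i)/h_i = -2, 1, -9, 9:
  1·m_0 + 4·m_1 + 1·m_2 = 6(Δ_1 - Δ_0) = 18
  1·m_1 + 4·m_2 + 1·m_3 = 6(Δ_2 - Δ_1) = -60
  1·m_2 + 4·m_3 + 1·m_4 = 6(Δ_3 - Δ_2) = 108
Natural end conditions: m_0 = m_4 = 0.
Forward elimination and back-substitution give m_0 = 0, m_1 = 309/28, m_2 = -183/7, m_3 = 939/28, m_4 = 0.
On [5, 6], with g_3(x) = a_3 + b_3·(x - 5) + c_3·(x - 5)² + d_3·(x - 5)³: c_3 = m_3/2 = 939/56, d_3 = (m_4 - m_3)/(6h_3) = -313/56, b_3 = Δ_3 - h_3(2m_3 + m_4)/6 = -61/28.

-2.1786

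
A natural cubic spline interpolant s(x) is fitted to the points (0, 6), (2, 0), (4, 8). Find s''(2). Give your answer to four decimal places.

5.2500

With M_i denoting the second derivative at x_i, h_i = 2, 2, and Δ_i = (y_(i+1) − y_i)/h_i = -3, 4:
  2·M_0 + 8·M_1 + 2·M_2 = 6(Δ_1 - Δ_0) = 42
Natural end conditions: M_0 = M_2 = 0.
Solving the tridiagonal system: M_0 = 0, M_1 = 21/4, M_2 = 0.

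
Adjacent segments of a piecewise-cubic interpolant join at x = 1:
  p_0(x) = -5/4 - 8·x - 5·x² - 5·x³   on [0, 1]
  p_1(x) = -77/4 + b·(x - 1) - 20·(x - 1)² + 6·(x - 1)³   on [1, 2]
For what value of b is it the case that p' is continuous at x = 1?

p_0'(x) = -8 - 10·x - 15·x², so p_0'(1) = -33. On the right, p_1'(1) = b, so b = -33.

-33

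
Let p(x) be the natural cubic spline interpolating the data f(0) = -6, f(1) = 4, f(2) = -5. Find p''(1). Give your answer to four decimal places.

Put M_i = p'' at the i-th knot. Here h = (1, 1) and Δ = (10, -9), so the interior equations h_(i-1)·M_(i-1) + 2(h_(i-1)+h_i)·M_i + h_i·M_(i+1) = 6(Δ_i − Δ_(i-1)) read
  1·M_0 + 4·M_1 + 1·M_2 = 6(Δ_1 - Δ_0) = -114
Natural end conditions: M_0 = M_2 = 0.
Hence M_0 = 0, M_1 = -57/2, M_2 = 0.

-28.5000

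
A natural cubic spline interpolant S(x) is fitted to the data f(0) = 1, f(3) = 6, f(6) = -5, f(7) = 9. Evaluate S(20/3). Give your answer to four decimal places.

3.5568

Let σ_i = S''(x_i). Step sizes h_i = 3, 3, 1; slopes of the chords Δ_i = (y_(i+1) - y_i)/h_i = 5/3, -11/3, 14.
  3·σ_0 + 12·σ_1 + 3·σ_2 = 6(Δ_1 - Δ_0) = -32
  3·σ_1 + 8·σ_2 + 1·σ_3 = 6(Δ_2 - Δ_1) = 106
Natural end conditions: σ_0 = σ_3 = 0.
Hence σ_0 = 0, σ_1 = -574/87, σ_2 = 456/29, σ_3 = 0.
On [6, 7], S(x) = -5 + 254/29·(x - 6) + 228/29·(x - 6)² - 76/29·(x - 6)³.
With (x - 6) = 2/3: S(20/3) = 2785/783.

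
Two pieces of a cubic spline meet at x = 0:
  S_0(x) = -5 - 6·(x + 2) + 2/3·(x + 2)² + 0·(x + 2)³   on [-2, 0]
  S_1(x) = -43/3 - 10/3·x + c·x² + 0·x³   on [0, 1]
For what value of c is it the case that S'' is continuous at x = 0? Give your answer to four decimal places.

0.6667

S_0''(x) = 4/3 + 0·(x + 2), so S_0''(0) = 4/3. On the right, S_1''(0) = 2c, so c = 2/3.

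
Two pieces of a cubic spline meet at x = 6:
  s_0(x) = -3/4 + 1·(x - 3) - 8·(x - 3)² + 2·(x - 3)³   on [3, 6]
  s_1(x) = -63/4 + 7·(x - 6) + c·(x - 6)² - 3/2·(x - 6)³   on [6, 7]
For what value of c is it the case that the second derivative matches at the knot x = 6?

s_0''(x) = -16 + 12·(x - 3), so s_0''(6) = 20. On the right, s_1''(6) = 2c, so c = 10.

10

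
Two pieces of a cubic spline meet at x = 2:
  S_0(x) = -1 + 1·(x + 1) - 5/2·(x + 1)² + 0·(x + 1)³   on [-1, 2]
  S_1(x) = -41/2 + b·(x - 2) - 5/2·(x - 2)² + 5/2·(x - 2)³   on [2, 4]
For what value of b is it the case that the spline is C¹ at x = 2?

-14

S_0'(x) = 1 - 5·(x + 1) + 0·(x + 1)², so S_0'(2) = -14. On the right, S_1'(2) = b, so b = -14.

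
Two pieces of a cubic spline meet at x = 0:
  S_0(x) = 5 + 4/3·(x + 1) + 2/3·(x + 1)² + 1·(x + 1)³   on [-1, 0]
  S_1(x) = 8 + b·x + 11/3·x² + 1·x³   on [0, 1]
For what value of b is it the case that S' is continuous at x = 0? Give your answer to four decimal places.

5.6667

S_0'(x) = 4/3 + 4/3·(x + 1) + 3·(x + 1)², so S_0'(0) = 17/3. On the right, S_1'(0) = b, so b = 17/3.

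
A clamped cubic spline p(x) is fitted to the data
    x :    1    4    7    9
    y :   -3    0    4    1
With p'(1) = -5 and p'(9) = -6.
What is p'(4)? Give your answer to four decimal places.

With M_i denoting the second derivative at x_i, h_i = 3, 3, 2, and Δ_i = (y_(i+1) − y_i)/h_i = 1, 4/3, -3/2:
  3·M_0 + 12·M_1 + 3·M_2 = 6(Δ_1 - Δ_0) = 2
  3·M_1 + 10·M_2 + 2·M_3 = 6(Δ_2 - Δ_1) = -17
Clamped end conditions give two more equations: 2h_0·M_0 + h_0·M_1 = 6(Δ_0 - p'(1)) = 36 and h_2·M_2 + 2h_2·M_3 = 6(p'(9) - Δ_2) = -27.
Forward elimination and back-substitution give M_0 = 773/114, M_1 = -89/57, M_2 = 5/38, M_3 = -259/38.
On [4, 7], p'(x) = b_1 + 2c_1·(x - 4) + 3d_1·(x - 4)² with b_1 = Δ_1 - h_1(2M_1 + M_2)/6 = 215/76, c_1 = M_1/2 = -89/114, d_1 = (M_2 - M_1)/(6h_1) = 193/2052. So p'(4) = 215/76.

2.8289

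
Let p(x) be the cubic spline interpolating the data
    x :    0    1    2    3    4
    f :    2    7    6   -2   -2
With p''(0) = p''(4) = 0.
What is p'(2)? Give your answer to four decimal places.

Put M_i = p'' at the i-th knot. Here h = (1, 1, 1, 1) and Δ = (5, -1, -8, 0), so the interior equations h_(i-1)·M_(i-1) + 2(h_(i-1)+h_i)·M_i + h_i·M_(i+1) = 6(Δ_i − Δ_(i-1)) read
  1·M_0 + 4·M_1 + 1·M_2 = 6(Δ_1 - Δ_0) = -36
  1·M_1 + 4·M_2 + 1·M_3 = 6(Δ_2 - Δ_1) = -42
  1·M_2 + 4·M_3 + 1·M_4 = 6(Δ_3 - Δ_2) = 48
Natural end conditions: M_0 = M_4 = 0.
Solving the tridiagonal system: M_0 = 0, M_1 = -81/14, M_2 = -90/7, M_3 = 213/14, M_4 = 0.
On [2, 3], p'(x) = b_2 + 2c_2·(x - 2) + 3d_2·(x - 2)² with b_2 = Δ_2 - h_2(2M_2 + M_3)/6 = -25/4, c_2 = M_2/2 = -45/7, d_2 = (M_3 - M_2)/(6h_2) = 131/28. So p'(2) = -25/4.

-6.2500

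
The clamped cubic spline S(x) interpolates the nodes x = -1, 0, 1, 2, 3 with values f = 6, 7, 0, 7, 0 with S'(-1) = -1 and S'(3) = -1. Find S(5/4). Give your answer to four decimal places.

With σ_i denoting the second derivative at x_i, h_i = 1, 1, 1, 1, and Δ_i = (y_(i+1) − y_i)/h_i = 1, -7, 7, -7:
  1·σ_0 + 4·σ_1 + 1·σ_2 = 6(Δ_1 - Δ_0) = -48
  1·σ_1 + 4·σ_2 + 1·σ_3 = 6(Δ_2 - Δ_1) = 84
  1·σ_2 + 4·σ_3 + 1·σ_4 = 6(Δ_3 - Δ_2) = -84
Clamped end conditions give two more equations: 2h_0·σ_0 + h_0·σ_1 = 6(Δ_0 - S'(-1)) = 12 and h_3·σ_3 + 2h_3·σ_4 = 6(S'(3) - Δ_3) = 36.
Hence σ_0 = 267/14, σ_1 = -183/7, σ_2 = 75/2, σ_3 = -279/7, σ_4 = 531/14.
On [1, 2], S(x) = 0 + 8/7·(x - 1) + 75/4·(x - 1)² - 361/28·(x - 1)³.
With (x - 1) = 1/4: S(5/4) = 2251/1792.

1.2561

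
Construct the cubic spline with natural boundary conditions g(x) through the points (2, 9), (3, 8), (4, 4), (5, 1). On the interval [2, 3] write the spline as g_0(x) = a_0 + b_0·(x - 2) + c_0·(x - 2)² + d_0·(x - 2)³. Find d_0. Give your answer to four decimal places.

-0.8667

Write M_i for g''(x_i). With h_i = 1, 1, 1 and divided differences Δ_i = -1, -4, -3, the continuity of g' gives the tridiagonal system
  1·M_0 + 4·M_1 + 1·M_2 = 6(Δ_1 - Δ_0) = -18
  1·M_1 + 4·M_2 + 1·M_3 = 6(Δ_2 - Δ_1) = 6
Natural end conditions: M_0 = M_3 = 0.
Solving: M_0 = 0, M_1 = -26/5, M_2 = 14/5, M_3 = 0.
On [2, 3], with g_0(x) = a_0 + b_0·(x - 2) + c_0·(x - 2)² + d_0·(x - 2)³: c_0 = M_0/2 = 0, d_0 = (M_1 - M_0)/(6h_0) = -13/15, b_0 = Δ_0 - h_0(2M_0 + M_1)/6 = -2/15.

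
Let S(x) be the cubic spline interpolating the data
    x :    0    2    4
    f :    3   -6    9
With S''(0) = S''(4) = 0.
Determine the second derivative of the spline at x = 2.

With M_i denoting the second derivative at x_i, h_i = 2, 2, and Δ_i = (y_(i+1) − y_i)/h_i = -9/2, 15/2:
  2·M_0 + 8·M_1 + 2·M_2 = 6(Δ_1 - Δ_0) = 72
Natural end conditions: M_0 = M_2 = 0.
Solving the tridiagonal system: M_0 = 0, M_1 = 9, M_2 = 0.

9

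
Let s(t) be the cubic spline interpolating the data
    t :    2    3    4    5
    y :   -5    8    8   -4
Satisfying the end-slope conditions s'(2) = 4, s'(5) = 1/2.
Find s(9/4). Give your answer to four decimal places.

Let σ_i = s''(x_i). Step sizes h_i = 1, 1, 1; slopes of the chords Δ_i = (y_(i+1) - y_i)/h_i = 13, 0, -12.
  1·σ_0 + 4·σ_1 + 1·σ_2 = 6(Δ_1 - Δ_0) = -78
  1·σ_1 + 4·σ_2 + 1·σ_3 = 6(Δ_2 - Δ_1) = -72
Clamped end conditions give two more equations: 2h_0·σ_0 + h_0·σ_1 = 6(Δ_0 - s'(2)) = 54 and h_2·σ_2 + 2h_2·σ_3 = 6(s'(5) - Δ_2) = 75.
Forward elimination and back-substitution give σ_0 = 577/15, σ_1 = -344/15, σ_2 = -371/15, σ_3 = 748/15.
On [2, 3], s(t) = -5 + 4·(t - 2) + 577/30·(t - 2)² - 307/30·(t - 2)³.
With (t - 2) = 1/4: s(9/4) = -1893/640.

-2.9578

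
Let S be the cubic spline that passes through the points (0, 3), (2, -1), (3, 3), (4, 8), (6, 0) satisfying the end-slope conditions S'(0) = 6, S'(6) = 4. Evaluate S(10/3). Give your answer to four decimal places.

5.2988

Let m_i = S''(x_i). Step sizes h_i = 2, 1, 1, 2; slopes of the chords Δ_i = (y_(i+1) - y_i)/h_i = -2, 4, 5, -4.
  2·m_0 + 6·m_1 + 1·m_2 = 6(Δ_1 - Δ_0) = 36
  1·m_1 + 4·m_2 + 1·m_3 = 6(Δ_2 - Δ_1) = 6
  1·m_2 + 6·m_3 + 2·m_4 = 6(Δ_3 - Δ_2) = -54
Clamped end conditions give two more equations: 2h_0·m_0 + h_0·m_1 = 6(Δ_0 - S'(0)) = -48 and h_3·m_3 + 2h_3·m_4 = 6(S'(6) - Δ_3) = 48.
Solving the tridiagonal system: m_0 = -266/15, m_1 = 172/15, m_2 = 8/3, m_3 = -242/15, m_4 = 301/15.
On [3, 4], S(x) = 3 + 34/5·(x - 3) + 4/3·(x - 3)² - 47/15·(x - 3)³.
With (x - 3) = 1/3: S(10/3) = 2146/405.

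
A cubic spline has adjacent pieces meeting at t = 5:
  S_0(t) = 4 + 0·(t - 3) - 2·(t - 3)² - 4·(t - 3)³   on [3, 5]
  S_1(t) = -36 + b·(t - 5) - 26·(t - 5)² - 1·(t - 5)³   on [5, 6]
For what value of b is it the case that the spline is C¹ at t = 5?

S_0'(t) = 0 - 4·(t - 3) - 12·(t - 3)², so S_0'(5) = -56. On the right, S_1'(5) = b, so b = -56.

-56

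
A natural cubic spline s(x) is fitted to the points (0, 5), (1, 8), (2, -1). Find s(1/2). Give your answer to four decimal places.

7.6250

With M_i denoting the second derivative at x_i, h_i = 1, 1, and Δ_i = (y_(i+1) − y_i)/h_i = 3, -9:
  1·M_0 + 4·M_1 + 1·M_2 = 6(Δ_1 - Δ_0) = -72
Natural end conditions: M_0 = M_2 = 0.
Solving: M_0 = 0, M_1 = -18, M_2 = 0.
On [0, 1], s(x) = 5 + 6·x + 0·x² - 3·x³.
With x = 1/2: s(1/2) = 61/8.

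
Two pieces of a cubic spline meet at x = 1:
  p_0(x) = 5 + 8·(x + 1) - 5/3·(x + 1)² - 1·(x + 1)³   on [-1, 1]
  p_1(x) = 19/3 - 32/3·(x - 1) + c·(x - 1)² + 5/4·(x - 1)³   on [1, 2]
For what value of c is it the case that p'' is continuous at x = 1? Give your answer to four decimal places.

-7.6667

p_0''(x) = -10/3 - 6·(x + 1), so p_0''(1) = -46/3. On the right, p_1''(1) = 2c, so c = -23/3.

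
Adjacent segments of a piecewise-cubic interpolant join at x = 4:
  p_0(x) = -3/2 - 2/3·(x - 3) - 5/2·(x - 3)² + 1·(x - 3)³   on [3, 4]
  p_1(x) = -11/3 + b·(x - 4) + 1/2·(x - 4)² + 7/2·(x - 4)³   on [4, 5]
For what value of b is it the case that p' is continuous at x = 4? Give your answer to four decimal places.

p_0'(x) = -2/3 - 5·(x - 3) + 3·(x - 3)², so p_0'(4) = -8/3. On the right, p_1'(4) = b, so b = -8/3.

-2.6667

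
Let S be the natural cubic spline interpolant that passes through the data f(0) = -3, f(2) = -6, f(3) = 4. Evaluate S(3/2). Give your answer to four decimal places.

Write M_i for S''(x_i). With h_i = 2, 1 and divided differences Δ_i = -3/2, 10, the continuity of S' gives the tridiagonal system
  2·M_0 + 6·M_1 + 1·M_2 = 6(Δ_1 - Δ_0) = 69
Natural end conditions: M_0 = M_2 = 0.
Forward elimination and back-substitution give M_0 = 0, M_1 = 23/2, M_2 = 0.
On [0, 2], S(x) = -3 - 16/3·x + 0·x² + 23/24·x³.
With x = 3/2: S(3/2) = -497/64.

-7.7656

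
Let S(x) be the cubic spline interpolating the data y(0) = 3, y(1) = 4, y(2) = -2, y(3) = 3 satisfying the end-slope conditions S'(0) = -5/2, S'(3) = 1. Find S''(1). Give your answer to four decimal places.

Write M_i for S''(x_i). With h_i = 1, 1, 1 and divided differences Δ_i = 1, -6, 5, the continuity of S' gives the tridiagonal system
  1·M_0 + 4·M_1 + 1·M_2 = 6(Δ_1 - Δ_0) = -42
  1·M_1 + 4·M_2 + 1·M_3 = 6(Δ_2 - Δ_1) = 66
Clamped end conditions give two more equations: 2h_0·M_0 + h_0·M_1 = 6(Δ_0 - S'(0)) = 21 and h_2·M_2 + 2h_2·M_3 = 6(S'(3) - Δ_2) = -24.
Solving the tridiagonal system: M_0 = 332/15, M_1 = -349/15, M_2 = 434/15, M_3 = -397/15.

-23.2667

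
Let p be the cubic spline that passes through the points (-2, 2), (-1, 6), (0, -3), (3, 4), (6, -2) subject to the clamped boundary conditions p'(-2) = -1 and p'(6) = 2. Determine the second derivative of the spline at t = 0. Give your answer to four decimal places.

15.3750

With m_i denoting the second derivative at x_i, h_i = 1, 1, 3, 3, and Δ_i = (y_(i+1) − y_i)/h_i = 4, -9, 7/3, -2:
  1·m_0 + 4·m_1 + 1·m_2 = 6(Δ_1 - Δ_0) = -78
  1·m_1 + 8·m_2 + 3·m_3 = 6(Δ_2 - Δ_1) = 68
  3·m_2 + 12·m_3 + 3·m_4 = 6(Δ_3 - Δ_2) = -26
Clamped end conditions give two more equations: 2h_0·m_0 + h_0·m_1 = 6(Δ_0 - p'(-2)) = 30 and h_3·m_3 + 2h_3·m_4 = 6(p'(6) - Δ_3) = 24.
Forward elimination and back-substitution give m_0 = 1707/56, m_1 = -867/28, m_2 = 123/8, m_3 = -673/84, m_4 = 1345/168.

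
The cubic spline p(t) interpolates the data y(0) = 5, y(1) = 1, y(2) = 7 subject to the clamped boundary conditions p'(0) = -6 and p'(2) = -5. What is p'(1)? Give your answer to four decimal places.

4.2500

Put σ_i = p'' at the i-th knot. Here h = (1, 1) and Δ = (-4, 6), so the interior equations h_(i-1)·σ_(i-1) + 2(h_(i-1)+h_i)·σ_i + h_i·σ_(i+1) = 6(Δ_i − Δ_(i-1)) read
  1·σ_0 + 4·σ_1 + 1·σ_2 = 6(Δ_1 - Δ_0) = 60
Clamped end conditions give two more equations: 2h_0·σ_0 + h_0·σ_1 = 6(Δ_0 - p'(0)) = 12 and h_1·σ_1 + 2h_1·σ_2 = 6(p'(2) - Δ_1) = -66.
Solving: σ_0 = -17/2, σ_1 = 29, σ_2 = -95/2.
On [1, 2], p'(t) = b_1 + 2c_1·(t - 1) + 3d_1·(t - 1)² with b_1 = Δ_1 - h_1(2σ_1 + σ_2)/6 = 17/4, c_1 = σ_1/2 = 29/2, d_1 = (σ_2 - σ_1)/(6h_1) = -51/4. So p'(1) = 17/4.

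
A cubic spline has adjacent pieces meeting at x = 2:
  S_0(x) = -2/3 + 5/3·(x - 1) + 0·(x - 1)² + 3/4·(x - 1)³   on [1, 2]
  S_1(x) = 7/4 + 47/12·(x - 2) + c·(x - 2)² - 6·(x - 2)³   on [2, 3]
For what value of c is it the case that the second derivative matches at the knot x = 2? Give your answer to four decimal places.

2.2500

S_0''(x) = 0 + 9/2·(x - 1), so S_0''(2) = 9/2. On the right, S_1''(2) = 2c, so c = 9/4.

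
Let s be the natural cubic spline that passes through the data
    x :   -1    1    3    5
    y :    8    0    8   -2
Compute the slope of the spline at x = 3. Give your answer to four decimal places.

With m_i denoting the second derivative at x_i, h_i = 2, 2, 2, and Δ_i = (y_(i+1) − y_i)/h_i = -4, 4, -5:
  2·m_0 + 8·m_1 + 2·m_2 = 6(Δ_1 - Δ_0) = 48
  2·m_1 + 8·m_2 + 2·m_3 = 6(Δ_2 - Δ_1) = -54
Natural end conditions: m_0 = m_3 = 0.
Hence m_0 = 0, m_1 = 41/5, m_2 = -44/5, m_3 = 0.
On [3, 5], s'(x) = b_2 + 2c_2·(x - 3) + 3d_2·(x - 3)² with b_2 = Δ_2 - h_2(2m_2 + m_3)/6 = 13/15, c_2 = m_2/2 = -22/5, d_2 = (m_3 - m_2)/(6h_2) = 11/15. So s'(3) = 13/15.

0.8667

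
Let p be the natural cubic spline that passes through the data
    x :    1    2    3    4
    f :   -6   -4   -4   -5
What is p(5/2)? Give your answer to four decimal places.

-3.7750

Let M_i = p''(x_i). Step sizes h_i = 1, 1, 1; slopes of the chords Δ_i = (y_(i+1) - y_i)/h_i = 2, 0, -1.
  1·M_0 + 4·M_1 + 1·M_2 = 6(Δ_1 - Δ_0) = -12
  1·M_1 + 4·M_2 + 1·M_3 = 6(Δ_2 - Δ_1) = -6
Natural end conditions: M_0 = M_3 = 0.
Hence M_0 = 0, M_1 = -14/5, M_2 = -4/5, M_3 = 0.
On [2, 3], p(x) = -4 + 16/15·(x - 2) - 7/5·(x - 2)² + 1/3·(x - 2)³.
With (x - 2) = 1/2: p(5/2) = -151/40.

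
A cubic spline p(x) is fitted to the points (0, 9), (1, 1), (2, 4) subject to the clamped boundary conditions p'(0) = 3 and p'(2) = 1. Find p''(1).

35

Let m_i = p''(x_i). Step sizes h_i = 1, 1; slopes of the chords Δ_i = (y_(i+1) - y_i)/h_i = -8, 3.
  1·m_0 + 4·m_1 + 1·m_2 = 6(Δ_1 - Δ_0) = 66
Clamped end conditions give two more equations: 2h_0·m_0 + h_0·m_1 = 6(Δ_0 - p'(0)) = -66 and h_1·m_1 + 2h_1·m_2 = 6(p'(2) - Δ_1) = -12.
Solving the tridiagonal system: m_0 = -101/2, m_1 = 35, m_2 = -47/2.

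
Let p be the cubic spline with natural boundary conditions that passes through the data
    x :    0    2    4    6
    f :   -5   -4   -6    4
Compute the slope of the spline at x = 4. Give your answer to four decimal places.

1.6000

Put m_i = p'' at the i-th knot. Here h = (2, 2, 2) and Δ = (1/2, -1, 5), so the interior equations h_(i-1)·m_(i-1) + 2(h_(i-1)+h_i)·m_i + h_i·m_(i+1) = 6(Δ_i − Δ_(i-1)) read
  2·m_0 + 8·m_1 + 2·m_2 = 6(Δ_1 - Δ_0) = -9
  2·m_1 + 8·m_2 + 2·m_3 = 6(Δ_2 - Δ_1) = 36
Natural end conditions: m_0 = m_3 = 0.
Hence m_0 = 0, m_1 = -12/5, m_2 = 51/10, m_3 = 0.
On [4, 6], p'(x) = b_2 + 2c_2·(x - 4) + 3d_2·(x - 4)² with b_2 = Δ_2 - h_2(2m_2 + m_3)/6 = 8/5, c_2 = m_2/2 = 51/20, d_2 = (m_3 - m_2)/(6h_2) = -17/40. So p'(4) = 8/5.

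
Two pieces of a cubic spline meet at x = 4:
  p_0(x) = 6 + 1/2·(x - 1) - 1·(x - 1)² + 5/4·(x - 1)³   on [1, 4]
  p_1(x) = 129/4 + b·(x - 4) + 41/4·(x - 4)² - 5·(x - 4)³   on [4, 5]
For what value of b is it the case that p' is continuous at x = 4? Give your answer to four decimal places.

28.2500

p_0'(x) = 1/2 - 2·(x - 1) + 15/4·(x - 1)², so p_0'(4) = 113/4. On the right, p_1'(4) = b, so b = 113/4.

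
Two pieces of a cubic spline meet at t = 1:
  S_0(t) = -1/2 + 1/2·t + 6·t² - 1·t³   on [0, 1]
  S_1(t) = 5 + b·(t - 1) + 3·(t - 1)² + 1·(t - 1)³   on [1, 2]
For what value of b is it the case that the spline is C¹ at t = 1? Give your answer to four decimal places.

9.5000

S_0'(t) = 1/2 + 12·t - 3·t², so S_0'(1) = 19/2. On the right, S_1'(1) = b, so b = 19/2.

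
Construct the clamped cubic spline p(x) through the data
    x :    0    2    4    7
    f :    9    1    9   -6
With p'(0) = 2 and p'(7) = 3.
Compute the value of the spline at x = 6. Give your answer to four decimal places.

-3.4084

Write m_i for p''(x_i). With h_i = 2, 2, 3 and divided differences Δ_i = -4, 4, -5, the continuity of p' gives the tridiagonal system
  2·m_0 + 8·m_1 + 2·m_2 = 6(Δ_1 - Δ_0) = 48
  2·m_1 + 10·m_2 + 3·m_3 = 6(Δ_2 - Δ_1) = -54
Clamped end conditions give two more equations: 2h_0·m_0 + h_0·m_1 = 6(Δ_0 - p'(0)) = -36 and h_2·m_2 + 2h_2·m_3 = 6(p'(7) - Δ_2) = 48.
Hence m_0 = -572/37, m_1 = 478/37, m_2 = -452/37, m_3 = 522/37.
On [4, 7], p(x) = 9 + 6/37·(x - 4) - 226/37·(x - 4)² + 487/333·(x - 4)³.
With (x - 4) = 2: p(6) = -1135/333.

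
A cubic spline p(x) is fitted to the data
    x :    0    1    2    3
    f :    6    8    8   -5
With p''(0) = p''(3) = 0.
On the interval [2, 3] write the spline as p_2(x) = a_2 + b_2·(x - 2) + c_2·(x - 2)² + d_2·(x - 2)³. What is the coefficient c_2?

-10

Put σ_i = p'' at the i-th knot. Here h = (1, 1, 1) and Δ = (2, 0, -13), so the interior equations h_(i-1)·σ_(i-1) + 2(h_(i-1)+h_i)·σ_i + h_i·σ_(i+1) = 6(Δ_i − Δ_(i-1)) read
  1·σ_0 + 4·σ_1 + 1·σ_2 = 6(Δ_1 - Δ_0) = -12
  1·σ_1 + 4·σ_2 + 1·σ_3 = 6(Δ_2 - Δ_1) = -78
Natural end conditions: σ_0 = σ_3 = 0.
Solving the tridiagonal system: σ_0 = 0, σ_1 = 2, σ_2 = -20, σ_3 = 0.
On [2, 3], with p_2(x) = a_2 + b_2·(x - 2) + c_2·(x - 2)² + d_2·(x - 2)³: c_2 = σ_2/2 = -10, d_2 = (σ_3 - σ_2)/(6h_2) = 10/3, b_2 = Δ_2 - h_2(2σ_2 + σ_3)/6 = -19/3.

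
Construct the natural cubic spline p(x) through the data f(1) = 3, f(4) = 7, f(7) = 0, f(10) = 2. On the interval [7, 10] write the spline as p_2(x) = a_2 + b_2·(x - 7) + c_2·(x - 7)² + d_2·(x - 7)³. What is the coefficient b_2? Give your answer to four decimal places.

Let M_i = p''(x_i). Step sizes h_i = 3, 3, 3; slopes of the chords Δ_i = (y_(i+1) - y_i)/h_i = 4/3, -7/3, 2/3.
  3·M_0 + 12·M_1 + 3·M_2 = 6(Δ_1 - Δ_0) = -22
  3·M_1 + 12·M_2 + 3·M_3 = 6(Δ_2 - Δ_1) = 18
Natural end conditions: M_0 = M_3 = 0.
Forward elimination and back-substitution give M_0 = 0, M_1 = -106/45, M_2 = 94/45, M_3 = 0.
On [7, 10], with p_2(x) = a_2 + b_2·(x - 7) + c_2·(x - 7)² + d_2·(x - 7)³: c_2 = M_2/2 = 47/45, d_2 = (M_3 - M_2)/(6h_2) = -47/405, b_2 = Δ_2 - h_2(2M_2 + M_3)/6 = -64/45.

-1.4222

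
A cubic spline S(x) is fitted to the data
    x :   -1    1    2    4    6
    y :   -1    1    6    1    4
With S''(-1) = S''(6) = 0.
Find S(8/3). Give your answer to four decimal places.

Write σ_i for S''(x_i). With h_i = 2, 1, 2, 2 and divided differences Δ_i = 1, 5, -5/2, 3/2, the continuity of S' gives the tridiagonal system
  2·σ_0 + 6·σ_1 + 1·σ_2 = 6(Δ_1 - Δ_0) = 24
  1·σ_1 + 6·σ_2 + 2·σ_3 = 6(Δ_2 - Δ_1) = -45
  2·σ_2 + 8·σ_3 + 2·σ_4 = 6(Δ_3 - Δ_2) = 24
Natural end conditions: σ_0 = σ_4 = 0.
Hence σ_0 = 0, σ_1 = 183/32, σ_2 = -165/16, σ_3 = 357/64, σ_4 = 0.
On [2, 4], S(x) = 6 + 161/64·(x - 2) - 165/32·(x - 2)² + 339/256·(x - 2)³.
With (x - 2) = 2/3: S(8/3) = 52/9.

5.7778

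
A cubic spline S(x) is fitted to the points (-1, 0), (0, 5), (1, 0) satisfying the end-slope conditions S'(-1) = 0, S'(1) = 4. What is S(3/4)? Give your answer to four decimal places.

0.1719

Put M_i = S'' at the i-th knot. Here h = (1, 1) and Δ = (5, -5), so the interior equations h_(i-1)·M_(i-1) + 2(h_(i-1)+h_i)·M_i + h_i·M_(i+1) = 6(Δ_i − Δ_(i-1)) read
  1·M_0 + 4·M_1 + 1·M_2 = 6(Δ_1 - Δ_0) = -60
Clamped end conditions give two more equations: 2h_0·M_0 + h_0·M_1 = 6(Δ_0 - S'(-1)) = 30 and h_1·M_1 + 2h_1·M_2 = 6(S'(1) - Δ_1) = 54.
Hence M_0 = 32, M_1 = -34, M_2 = 44.
On [0, 1], S(x) = 5 - 1·x - 17·x² + 13·x³.
With x = 3/4: S(3/4) = 11/64.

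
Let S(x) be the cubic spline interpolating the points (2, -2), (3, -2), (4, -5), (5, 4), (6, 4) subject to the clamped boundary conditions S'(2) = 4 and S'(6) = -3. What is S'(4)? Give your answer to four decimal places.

Put σ_i = S'' at the i-th knot. Here h = (1, 1, 1, 1) and Δ = (0, -3, 9, 0), so the interior equations h_(i-1)·σ_(i-1) + 2(h_(i-1)+h_i)·σ_i + h_i·σ_(i+1) = 6(Δ_i − Δ_(i-1)) read
  1·σ_0 + 4·σ_1 + 1·σ_2 = 6(Δ_1 - Δ_0) = -18
  1·σ_1 + 4·σ_2 + 1·σ_3 = 6(Δ_2 - Δ_1) = 72
  1·σ_2 + 4·σ_3 + 1·σ_4 = 6(Δ_3 - Δ_2) = -54
Clamped end conditions give two more equations: 2h_0·σ_0 + h_0·σ_1 = 6(Δ_0 - S'(2)) = -24 and h_3·σ_3 + 2h_3·σ_4 = 6(S'(6) - Δ_3) = -18.
Solving: σ_0 = -211/28, σ_1 = -125/14, σ_2 = 101/4, σ_3 = -281/14, σ_4 = 29/28.
On [4, 5], S'(x) = b_2 + 2c_2·(x - 4) + 3d_2·(x - 4)² with b_2 = Δ_2 - h_2(2σ_2 + σ_3)/6 = 55/14, c_2 = σ_2/2 = 101/8, d_2 = (σ_3 - σ_2)/(6h_2) = -423/56. So S'(4) = 55/14.

3.9286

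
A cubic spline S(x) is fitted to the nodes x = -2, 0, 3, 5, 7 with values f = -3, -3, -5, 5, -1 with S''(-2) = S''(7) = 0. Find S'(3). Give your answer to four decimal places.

Let m_i = S''(x_i). Step sizes h_i = 2, 3, 2, 2; slopes of the chords Δ_i = (y_(i+1) - y_i)/h_i = 0, -2/3, 5, -3.
  2·m_0 + 10·m_1 + 3·m_2 = 6(Δ_1 - Δ_0) = -4
  3·m_1 + 10·m_2 + 2·m_3 = 6(Δ_2 - Δ_1) = 34
  2·m_2 + 8·m_3 + 2·m_4 = 6(Δ_3 - Δ_2) = -48
Natural end conditions: m_0 = m_4 = 0.
Solving: m_0 = 0, m_1 = -88/43, m_2 = 236/43, m_3 = -317/43, m_4 = 0.
On [3, 5], S'(x) = b_2 + 2c_2·(x - 3) + 3d_2·(x - 3)² with b_2 = Δ_2 - h_2(2m_2 + m_3)/6 = 490/129, c_2 = m_2/2 = 118/43, d_2 = (m_3 - m_2)/(6h_2) = -553/516. So S'(3) = 490/129.

3.7984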